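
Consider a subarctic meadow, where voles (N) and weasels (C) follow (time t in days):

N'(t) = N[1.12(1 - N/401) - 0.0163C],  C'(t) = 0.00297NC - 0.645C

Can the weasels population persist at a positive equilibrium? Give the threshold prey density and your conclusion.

The predator equation gives dC/dt > 0 only when N > 0.645/0.00297 = 217.
Without the predator, N → K = 401. Since 401 > 217, the predator can invade and persist.

Threshold N = 217; K > 217, so yes, the predator persists.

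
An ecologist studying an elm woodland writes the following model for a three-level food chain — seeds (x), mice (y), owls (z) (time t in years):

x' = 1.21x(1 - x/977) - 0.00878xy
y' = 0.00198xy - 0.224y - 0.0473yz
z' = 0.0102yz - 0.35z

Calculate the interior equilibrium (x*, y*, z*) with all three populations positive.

x* ≈ 734, y* ≈ 34.3, z* ≈ 26

From dz/dt = 0: 0.0102y* = 0.35, so y* = 34.3.
From dx/dt = 0: 1.21(1 - x*/977) = 0.00878·34.3, giving x* = 977·(1 - 0.249) = 734.
From dy/dt = 0: 0.00198·734 - 0.224 = 0.0473z*, so z* = 1.23/0.0473 = 26.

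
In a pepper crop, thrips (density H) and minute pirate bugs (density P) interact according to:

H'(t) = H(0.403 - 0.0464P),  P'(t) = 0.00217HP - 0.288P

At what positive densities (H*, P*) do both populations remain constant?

H* ≈ 133, P* ≈ 8.69

Set dP/dt = 0 with P > 0: 0.00217H - 0.288 = 0, so H* = 0.288/0.00217 = 133.
Set dH/dt = 0 with H > 0: 0.403 - 0.0464P = 0, so P* = 0.403/0.0464 = 8.69.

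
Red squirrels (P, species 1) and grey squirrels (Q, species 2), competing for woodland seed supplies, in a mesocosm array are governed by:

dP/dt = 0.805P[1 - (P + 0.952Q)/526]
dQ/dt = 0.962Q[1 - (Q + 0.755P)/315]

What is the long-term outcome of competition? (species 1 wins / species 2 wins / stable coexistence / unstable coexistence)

species 1 excludes species 2

Compare the nullcline intercepts: K1/α12 = 526/0.952 = 553 > K2 = 315; K2/α21 = 315/0.755 = 417 < K1 = 526.
Since the inequalities point opposite ways, species 1 can invade but species 2 cannot.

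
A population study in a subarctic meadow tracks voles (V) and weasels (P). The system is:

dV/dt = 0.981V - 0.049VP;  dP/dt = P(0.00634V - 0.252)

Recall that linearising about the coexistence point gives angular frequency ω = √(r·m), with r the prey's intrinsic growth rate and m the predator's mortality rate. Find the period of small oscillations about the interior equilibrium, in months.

Here r = 0.981 and m = 0.252, so r·m = 0.247.
ω = √0.247 = 0.497 per month, hence T = 2π/ω ≈ 12.6 months.

T ≈ 12.6 months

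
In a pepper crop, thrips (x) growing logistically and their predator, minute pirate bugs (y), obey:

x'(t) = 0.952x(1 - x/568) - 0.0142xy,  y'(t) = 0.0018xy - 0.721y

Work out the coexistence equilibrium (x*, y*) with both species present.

From dy/dt = 0 with y > 0: 0.0018x* = 0.721, so x* = 401.
Substitute into dx/dt = 0: 0.952(1 - 401/568) = 0.0142y*.
The bracket is 0.295, giving y* = 0.281/0.0142 = 19.8.

x* ≈ 401, y* ≈ 19.8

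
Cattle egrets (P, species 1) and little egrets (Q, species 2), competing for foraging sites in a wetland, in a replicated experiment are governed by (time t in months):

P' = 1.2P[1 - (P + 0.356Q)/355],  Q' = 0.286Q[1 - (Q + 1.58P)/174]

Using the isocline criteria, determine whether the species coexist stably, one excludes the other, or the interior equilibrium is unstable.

Compare the nullcline intercepts: K1/α12 = 355/0.356 = 997 > K2 = 174; K2/α21 = 174/1.58 = 110 < K1 = 355.
Since the inequalities point opposite ways, species 1 can invade but species 2 cannot.

species 1 excludes species 2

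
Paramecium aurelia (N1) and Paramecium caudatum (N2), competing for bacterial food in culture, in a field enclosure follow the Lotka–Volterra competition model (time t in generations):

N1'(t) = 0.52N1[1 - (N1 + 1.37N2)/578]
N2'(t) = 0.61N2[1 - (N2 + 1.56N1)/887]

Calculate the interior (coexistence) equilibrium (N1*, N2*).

N1* ≈ 560, N2* ≈ 12.9

Setting both brackets to zero gives the nullclines N1 + 1.37N2 = 578 and 1.56N1 + N2 = 887.
Substituting N2 = 887 - 1.56N1 into the first: N1(1 - 1.37·1.56) = 578 - 1.37·887.
So N1* = -637/-1.14 = 560, and then N2* = 887 - 1.56·560 = 12.9.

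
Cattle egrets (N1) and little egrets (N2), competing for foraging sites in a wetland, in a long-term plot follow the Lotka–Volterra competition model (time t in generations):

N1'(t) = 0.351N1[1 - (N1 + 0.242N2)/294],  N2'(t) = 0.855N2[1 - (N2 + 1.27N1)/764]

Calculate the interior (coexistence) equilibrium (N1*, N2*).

N1* ≈ 158, N2* ≈ 564

Setting both brackets to zero gives the nullclines N1 + 0.242N2 = 294 and 1.27N1 + N2 = 764.
Substituting N2 = 764 - 1.27N1 into the first: N1(1 - 0.242·1.27) = 294 - 0.242·764.
So N1* = 109/0.693 = 158, and then N2* = 764 - 1.27·158 = 564.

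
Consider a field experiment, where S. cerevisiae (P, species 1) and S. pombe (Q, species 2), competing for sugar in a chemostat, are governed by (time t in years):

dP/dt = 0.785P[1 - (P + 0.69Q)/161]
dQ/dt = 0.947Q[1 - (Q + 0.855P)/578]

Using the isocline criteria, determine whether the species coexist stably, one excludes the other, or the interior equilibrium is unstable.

Compare the nullcline intercepts: K1/α12 = 161/0.69 = 233 < K2 = 578; K2/α21 = 578/0.855 = 676 > K1 = 161.
Since the inequalities point opposite ways, species 2 can invade but species 1 cannot.

species 2 excludes species 1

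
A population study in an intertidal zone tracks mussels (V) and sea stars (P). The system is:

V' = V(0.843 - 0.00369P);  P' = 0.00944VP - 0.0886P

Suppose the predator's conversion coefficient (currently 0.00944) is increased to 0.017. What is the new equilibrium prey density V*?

V* ≈ 5.21

At the interior fixed point, setting dP/dt = 0 with P > 0 fixes V* = (predator death rate)/(VP coefficient) — independent of the other coefficients.
With the change, V* = 0.0886/0.017 = 5.21; it falls from 9.39.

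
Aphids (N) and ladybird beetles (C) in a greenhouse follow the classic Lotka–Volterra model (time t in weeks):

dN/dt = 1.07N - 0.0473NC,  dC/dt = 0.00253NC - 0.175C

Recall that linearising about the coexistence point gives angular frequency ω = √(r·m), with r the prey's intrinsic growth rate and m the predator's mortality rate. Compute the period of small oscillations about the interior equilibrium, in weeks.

T ≈ 14.5 weeks

Here r = 1.07 and m = 0.175, so r·m = 0.187.
ω = √0.187 = 0.433 per week, hence T = 2π/ω ≈ 14.5 weeks.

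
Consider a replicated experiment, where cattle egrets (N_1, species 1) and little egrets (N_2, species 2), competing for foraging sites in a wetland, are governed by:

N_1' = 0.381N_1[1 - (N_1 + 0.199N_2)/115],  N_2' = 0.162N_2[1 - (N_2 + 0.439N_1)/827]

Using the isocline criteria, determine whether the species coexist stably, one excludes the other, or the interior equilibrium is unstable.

Compare the nullcline intercepts: K1/α12 = 115/0.199 = 578 < K2 = 827; K2/α21 = 827/0.439 = 1880 > K1 = 115.
Since the inequalities point opposite ways, species 2 can invade but species 1 cannot.

species 2 excludes species 1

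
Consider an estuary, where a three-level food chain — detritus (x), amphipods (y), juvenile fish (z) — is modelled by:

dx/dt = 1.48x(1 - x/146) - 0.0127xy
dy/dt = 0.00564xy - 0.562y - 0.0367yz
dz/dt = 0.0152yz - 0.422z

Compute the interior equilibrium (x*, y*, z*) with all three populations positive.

x* ≈ 111, y* ≈ 27.8, z* ≈ 1.78

From dz/dt = 0: 0.0152y* = 0.422, so y* = 27.8.
From dx/dt = 0: 1.48(1 - x*/146) = 0.0127·27.8, giving x* = 146·(1 - 0.238) = 111.
From dy/dt = 0: 0.00564·111 - 0.562 = 0.0367z*, so z* = 0.0653/0.0367 = 1.78.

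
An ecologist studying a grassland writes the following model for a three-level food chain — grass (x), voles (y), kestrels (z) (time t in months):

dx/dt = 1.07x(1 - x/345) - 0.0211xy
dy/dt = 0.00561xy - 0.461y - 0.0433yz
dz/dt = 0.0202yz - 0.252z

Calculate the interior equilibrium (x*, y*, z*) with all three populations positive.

From dz/dt = 0: 0.0202y* = 0.252, so y* = 12.5.
From dx/dt = 0: 1.07(1 - x*/345) = 0.0211·12.5, giving x* = 345·(1 - 0.246) = 260.
From dy/dt = 0: 0.00561·260 - 0.461 = 0.0433z*, so z* = 0.998/0.0433 = 23.1.

x* ≈ 260, y* ≈ 12.5, z* ≈ 23.1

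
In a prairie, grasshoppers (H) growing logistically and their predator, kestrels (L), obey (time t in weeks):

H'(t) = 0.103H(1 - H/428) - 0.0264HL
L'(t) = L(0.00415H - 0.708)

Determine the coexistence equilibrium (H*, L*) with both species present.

H* ≈ 171, L* ≈ 2.35

From dL/dt = 0 with L > 0: 0.00415H* = 0.708, so H* = 171.
Substitute into dH/dt = 0: 0.103(1 - 171/428) = 0.0264L*.
The bracket is 0.601, giving L* = 0.0619/0.0264 = 2.35.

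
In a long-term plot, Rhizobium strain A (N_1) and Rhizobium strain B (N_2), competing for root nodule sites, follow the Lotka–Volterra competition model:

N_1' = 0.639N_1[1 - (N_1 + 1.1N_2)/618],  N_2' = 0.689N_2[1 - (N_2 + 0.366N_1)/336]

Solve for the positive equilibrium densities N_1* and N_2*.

N_1* ≈ 416, N_2* ≈ 184

Setting both brackets to zero gives the nullclines N_1 + 1.1N_2 = 618 and 0.366N_1 + N_2 = 336.
Substituting N_2 = 336 - 0.366N_1 into the first: N_1(1 - 1.1·0.366) = 618 - 1.1·336.
So N_1* = 248/0.597 = 416, and then N_2* = 336 - 0.366·416 = 184.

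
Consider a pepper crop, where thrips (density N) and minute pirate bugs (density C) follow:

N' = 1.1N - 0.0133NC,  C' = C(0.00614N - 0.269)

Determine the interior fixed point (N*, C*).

N* ≈ 43.8, C* ≈ 82.7

Set dC/dt = 0 with C > 0: 0.00614N - 0.269 = 0, so N* = 0.269/0.00614 = 43.8.
Set dN/dt = 0 with N > 0: 1.1 - 0.0133C = 0, so C* = 1.1/0.0133 = 82.7.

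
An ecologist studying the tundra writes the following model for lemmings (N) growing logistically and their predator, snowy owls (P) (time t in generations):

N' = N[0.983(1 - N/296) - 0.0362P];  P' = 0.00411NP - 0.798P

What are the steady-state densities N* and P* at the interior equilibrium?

From dP/dt = 0 with P > 0: 0.00411N* = 0.798, so N* = 194.
Substitute into dN/dt = 0: 0.983(1 - 194/296) = 0.0362P*.
The bracket is 0.344, giving P* = 0.338/0.0362 = 9.34.

N* ≈ 194, P* ≈ 9.34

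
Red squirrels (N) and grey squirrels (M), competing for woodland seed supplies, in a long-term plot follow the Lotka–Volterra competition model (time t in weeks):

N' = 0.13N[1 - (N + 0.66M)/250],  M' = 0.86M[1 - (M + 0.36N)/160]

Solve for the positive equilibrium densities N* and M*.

N* ≈ 189, M* ≈ 91.8

Setting both brackets to zero gives the nullclines N + 0.66M = 250 and 0.36N + M = 160.
Substituting M = 160 - 0.36N into the first: N(1 - 0.66·0.36) = 250 - 0.66·160.
So N* = 144/0.762 = 189, and then M* = 160 - 0.36·189 = 91.8.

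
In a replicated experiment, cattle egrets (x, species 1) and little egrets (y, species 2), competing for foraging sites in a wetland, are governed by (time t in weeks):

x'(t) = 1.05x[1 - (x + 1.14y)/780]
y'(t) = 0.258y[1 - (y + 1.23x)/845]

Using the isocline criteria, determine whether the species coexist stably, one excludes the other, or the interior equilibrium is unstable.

unstable coexistence (outcome depends on initial conditions)

Compare the nullcline intercepts: K1/α12 = 780/1.14 = 684 < K2 = 845; K2/α21 = 845/1.23 = 687 < K1 = 780.
Since both are reversed, neither can invade when rare; the interior point is a saddle.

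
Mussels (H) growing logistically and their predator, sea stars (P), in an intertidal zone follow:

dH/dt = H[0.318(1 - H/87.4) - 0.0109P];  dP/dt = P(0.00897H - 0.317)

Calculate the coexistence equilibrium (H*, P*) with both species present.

From dP/dt = 0 with P > 0: 0.00897H* = 0.317, so H* = 35.3.
Substitute into dH/dt = 0: 0.318(1 - 35.3/87.4) = 0.0109P*.
The bracket is 0.596, giving P* = 0.189/0.0109 = 17.4.

H* ≈ 35.3, P* ≈ 17.4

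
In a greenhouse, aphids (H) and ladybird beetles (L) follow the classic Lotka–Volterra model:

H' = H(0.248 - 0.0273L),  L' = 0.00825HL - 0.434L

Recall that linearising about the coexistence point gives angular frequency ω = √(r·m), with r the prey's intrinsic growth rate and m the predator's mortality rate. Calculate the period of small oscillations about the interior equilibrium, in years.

Here r = 0.248 and m = 0.434, so r·m = 0.108.
ω = √0.108 = 0.328 per year, hence T = 2π/ω ≈ 19.2 years.

T ≈ 19.2 years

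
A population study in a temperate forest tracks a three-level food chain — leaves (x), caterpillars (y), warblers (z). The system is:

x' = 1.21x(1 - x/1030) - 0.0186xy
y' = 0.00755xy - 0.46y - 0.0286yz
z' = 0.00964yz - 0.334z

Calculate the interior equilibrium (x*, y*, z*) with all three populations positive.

x* ≈ 481, y* ≈ 34.6, z* ≈ 111

From dz/dt = 0: 0.00964y* = 0.334, so y* = 34.6.
From dx/dt = 0: 1.21(1 - x*/1030) = 0.0186·34.6, giving x* = 1030·(1 - 0.533) = 481.
From dy/dt = 0: 0.00755·481 - 0.46 = 0.0286z*, so z* = 3.17/0.0286 = 111.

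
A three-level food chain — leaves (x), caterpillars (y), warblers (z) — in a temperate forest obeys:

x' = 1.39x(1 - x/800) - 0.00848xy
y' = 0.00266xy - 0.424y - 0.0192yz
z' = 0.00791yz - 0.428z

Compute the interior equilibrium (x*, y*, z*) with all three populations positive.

From dz/dt = 0: 0.00791y* = 0.428, so y* = 54.1.
From dx/dt = 0: 1.39(1 - x*/800) = 0.00848·54.1, giving x* = 800·(1 - 0.33) = 536.
From dy/dt = 0: 0.00266·536 - 0.424 = 0.0192z*, so z* = 1/0.0192 = 52.2.

x* ≈ 536, y* ≈ 54.1, z* ≈ 52.2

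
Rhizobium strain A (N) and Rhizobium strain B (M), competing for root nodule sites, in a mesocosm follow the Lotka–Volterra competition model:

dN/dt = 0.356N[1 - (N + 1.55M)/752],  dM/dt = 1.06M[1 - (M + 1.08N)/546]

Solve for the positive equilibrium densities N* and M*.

N* ≈ 140, M* ≈ 395

Setting both brackets to zero gives the nullclines N + 1.55M = 752 and 1.08N + M = 546.
Substituting M = 546 - 1.08N into the first: N(1 - 1.55·1.08) = 752 - 1.55·546.
So N* = -94.3/-0.674 = 140, and then M* = 546 - 1.08·140 = 395.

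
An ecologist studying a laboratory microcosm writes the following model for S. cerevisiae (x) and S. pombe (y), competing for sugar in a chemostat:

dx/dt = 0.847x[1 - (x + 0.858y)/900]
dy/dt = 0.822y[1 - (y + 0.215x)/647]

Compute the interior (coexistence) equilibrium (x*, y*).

x* ≈ 423, y* ≈ 556

Setting both brackets to zero gives the nullclines x + 0.858y = 900 and 0.215x + y = 647.
Substituting y = 647 - 0.215x into the first: x(1 - 0.858·0.215) = 900 - 0.858·647.
So x* = 345/0.816 = 423, and then y* = 647 - 0.215·423 = 556.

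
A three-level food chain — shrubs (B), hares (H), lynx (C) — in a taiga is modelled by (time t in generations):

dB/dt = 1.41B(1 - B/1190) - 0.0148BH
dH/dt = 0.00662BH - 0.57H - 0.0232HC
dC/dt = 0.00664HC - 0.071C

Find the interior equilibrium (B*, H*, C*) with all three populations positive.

From dC/dt = 0: 0.00664H* = 0.071, so H* = 10.7.
From dB/dt = 0: 1.41(1 - B*/1190) = 0.0148·10.7, giving B* = 1190·(1 - 0.112) = 1060.
From dH/dt = 0: 0.00662·1060 - 0.57 = 0.0232C*, so C* = 6.42/0.0232 = 277.

B* ≈ 1060, H* ≈ 10.7, C* ≈ 277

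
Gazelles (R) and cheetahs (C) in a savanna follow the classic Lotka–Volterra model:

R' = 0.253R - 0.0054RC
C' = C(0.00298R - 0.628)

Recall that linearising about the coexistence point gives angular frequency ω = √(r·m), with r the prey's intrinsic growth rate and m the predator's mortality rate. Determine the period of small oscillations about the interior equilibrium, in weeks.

T ≈ 15.8 weeks

Here r = 0.253 and m = 0.628, so r·m = 0.159.
ω = √0.159 = 0.399 per week, hence T = 2π/ω ≈ 15.8 weeks.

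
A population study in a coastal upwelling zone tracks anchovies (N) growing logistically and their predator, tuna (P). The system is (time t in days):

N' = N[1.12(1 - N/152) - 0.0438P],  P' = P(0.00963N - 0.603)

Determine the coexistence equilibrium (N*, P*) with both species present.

From dP/dt = 0 with P > 0: 0.00963N* = 0.603, so N* = 62.6.
Substitute into dN/dt = 0: 1.12(1 - 62.6/152) = 0.0438P*.
The bracket is 0.588, giving P* = 0.659/0.0438 = 15.

N* ≈ 62.6, P* ≈ 15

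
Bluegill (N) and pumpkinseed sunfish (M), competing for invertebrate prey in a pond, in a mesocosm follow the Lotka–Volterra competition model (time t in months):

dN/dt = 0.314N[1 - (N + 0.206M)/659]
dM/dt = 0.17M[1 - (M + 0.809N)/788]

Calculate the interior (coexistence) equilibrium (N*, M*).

Setting both brackets to zero gives the nullclines N + 0.206M = 659 and 0.809N + M = 788.
Substituting M = 788 - 0.809N into the first: N(1 - 0.206·0.809) = 659 - 0.206·788.
So N* = 497/0.833 = 596, and then M* = 788 - 0.809·596 = 306.

N* ≈ 596, M* ≈ 306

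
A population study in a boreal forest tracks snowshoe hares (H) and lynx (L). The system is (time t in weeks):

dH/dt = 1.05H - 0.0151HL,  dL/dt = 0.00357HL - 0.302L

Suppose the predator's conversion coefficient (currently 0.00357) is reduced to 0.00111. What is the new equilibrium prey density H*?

At the interior fixed point, setting dL/dt = 0 with L > 0 fixes H* = (predator death rate)/(HL coefficient) — independent of the other coefficients.
With the change, H* = 0.302/0.00111 = 272; it rises from 84.6.

H* ≈ 272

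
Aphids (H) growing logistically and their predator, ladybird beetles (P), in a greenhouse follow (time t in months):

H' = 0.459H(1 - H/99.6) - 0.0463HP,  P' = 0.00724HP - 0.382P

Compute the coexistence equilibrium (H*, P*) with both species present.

From dP/dt = 0 with P > 0: 0.00724H* = 0.382, so H* = 52.8.
Substitute into dH/dt = 0: 0.459(1 - 52.8/99.6) = 0.0463P*.
The bracket is 0.47, giving P* = 0.216/0.0463 = 4.66.

H* ≈ 52.8, P* ≈ 4.66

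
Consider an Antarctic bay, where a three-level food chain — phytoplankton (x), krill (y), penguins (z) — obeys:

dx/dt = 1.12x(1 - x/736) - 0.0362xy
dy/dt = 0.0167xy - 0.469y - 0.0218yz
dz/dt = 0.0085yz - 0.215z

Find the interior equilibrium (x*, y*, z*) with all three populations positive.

x* ≈ 134, y* ≈ 25.3, z* ≈ 81.4

From dz/dt = 0: 0.0085y* = 0.215, so y* = 25.3.
From dx/dt = 0: 1.12(1 - x*/736) = 0.0362·25.3, giving x* = 736·(1 - 0.818) = 134.
From dy/dt = 0: 0.0167·134 - 0.469 = 0.0218z*, so z* = 1.77/0.0218 = 81.4.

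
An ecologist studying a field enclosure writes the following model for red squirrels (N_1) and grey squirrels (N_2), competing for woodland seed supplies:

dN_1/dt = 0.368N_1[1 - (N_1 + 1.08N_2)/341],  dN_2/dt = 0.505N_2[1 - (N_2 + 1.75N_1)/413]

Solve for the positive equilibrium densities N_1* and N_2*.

N_1* ≈ 118, N_2* ≈ 206

Setting both brackets to zero gives the nullclines N_1 + 1.08N_2 = 341 and 1.75N_1 + N_2 = 413.
Substituting N_2 = 413 - 1.75N_1 into the first: N_1(1 - 1.08·1.75) = 341 - 1.08·413.
So N_1* = -105/-0.89 = 118, and then N_2* = 413 - 1.75·118 = 206.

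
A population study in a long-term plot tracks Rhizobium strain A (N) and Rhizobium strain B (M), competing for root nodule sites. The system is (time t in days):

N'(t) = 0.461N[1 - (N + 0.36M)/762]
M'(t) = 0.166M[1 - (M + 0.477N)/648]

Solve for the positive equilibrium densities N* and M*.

N* ≈ 638, M* ≈ 344

Setting both brackets to zero gives the nullclines N + 0.36M = 762 and 0.477N + M = 648.
Substituting M = 648 - 0.477N into the first: N(1 - 0.36·0.477) = 762 - 0.36·648.
So N* = 529/0.828 = 638, and then M* = 648 - 0.477·638 = 344.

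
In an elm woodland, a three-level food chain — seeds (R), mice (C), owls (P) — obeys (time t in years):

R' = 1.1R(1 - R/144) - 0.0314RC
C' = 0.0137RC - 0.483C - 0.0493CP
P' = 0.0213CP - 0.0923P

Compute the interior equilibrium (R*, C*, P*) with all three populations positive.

R* ≈ 126, C* ≈ 4.33, P* ≈ 25.3

From dP/dt = 0: 0.0213C* = 0.0923, so C* = 4.33.
From dR/dt = 0: 1.1(1 - R*/144) = 0.0314·4.33, giving R* = 144·(1 - 0.124) = 126.
From dC/dt = 0: 0.0137·126 - 0.483 = 0.0493P*, so P* = 1.25/0.0493 = 25.3.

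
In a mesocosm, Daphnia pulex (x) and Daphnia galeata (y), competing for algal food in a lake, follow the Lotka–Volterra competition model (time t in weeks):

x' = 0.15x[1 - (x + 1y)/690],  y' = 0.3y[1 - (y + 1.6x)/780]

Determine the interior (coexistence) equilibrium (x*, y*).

x* ≈ 150, y* ≈ 540

Setting both brackets to zero gives the nullclines x + 1y = 690 and 1.6x + y = 780.
Substituting y = 780 - 1.6x into the first: x(1 - 1·1.6) = 690 - 1·780.
So x* = -90/-0.6 = 150, and then y* = 780 - 1.6·150 = 540.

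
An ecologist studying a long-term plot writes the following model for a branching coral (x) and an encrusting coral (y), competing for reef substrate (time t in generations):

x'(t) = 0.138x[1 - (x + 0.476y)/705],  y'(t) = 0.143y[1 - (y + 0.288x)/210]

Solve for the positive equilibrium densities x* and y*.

x* ≈ 701, y* ≈ 8.07

Setting both brackets to zero gives the nullclines x + 0.476y = 705 and 0.288x + y = 210.
Substituting y = 210 - 0.288x into the first: x(1 - 0.476·0.288) = 705 - 0.476·210.
So x* = 605/0.863 = 701, and then y* = 210 - 0.288·701 = 8.07.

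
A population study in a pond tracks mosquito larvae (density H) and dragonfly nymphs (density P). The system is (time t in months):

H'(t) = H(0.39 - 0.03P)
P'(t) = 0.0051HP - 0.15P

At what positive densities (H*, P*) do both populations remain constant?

H* ≈ 29.4, P* ≈ 13

Set dP/dt = 0 with P > 0: 0.0051H - 0.15 = 0, so H* = 0.15/0.0051 = 29.4.
Set dH/dt = 0 with H > 0: 0.39 - 0.03P = 0, so P* = 0.39/0.03 = 13.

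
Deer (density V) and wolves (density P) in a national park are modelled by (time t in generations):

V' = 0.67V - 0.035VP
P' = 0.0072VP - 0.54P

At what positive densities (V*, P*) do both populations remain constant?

V* ≈ 75, P* ≈ 19.1

Set dP/dt = 0 with P > 0: 0.0072V - 0.54 = 0, so V* = 0.54/0.0072 = 75.
Set dV/dt = 0 with V > 0: 0.67 - 0.035P = 0, so P* = 0.67/0.035 = 19.1.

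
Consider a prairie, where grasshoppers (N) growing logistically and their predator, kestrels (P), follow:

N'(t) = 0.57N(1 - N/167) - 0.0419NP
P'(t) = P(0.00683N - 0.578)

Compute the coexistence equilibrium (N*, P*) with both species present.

N* ≈ 84.6, P* ≈ 6.71

From dP/dt = 0 with P > 0: 0.00683N* = 0.578, so N* = 84.6.
Substitute into dN/dt = 0: 0.57(1 - 84.6/167) = 0.0419P*.
The bracket is 0.493, giving P* = 0.281/0.0419 = 6.71.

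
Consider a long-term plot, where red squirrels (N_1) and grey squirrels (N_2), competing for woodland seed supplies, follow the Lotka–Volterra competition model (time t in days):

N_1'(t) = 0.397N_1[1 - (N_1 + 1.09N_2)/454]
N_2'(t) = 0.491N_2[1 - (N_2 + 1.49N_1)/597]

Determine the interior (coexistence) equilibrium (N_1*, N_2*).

Setting both brackets to zero gives the nullclines N_1 + 1.09N_2 = 454 and 1.49N_1 + N_2 = 597.
Substituting N_2 = 597 - 1.49N_1 into the first: N_1(1 - 1.09·1.49) = 454 - 1.09·597.
So N_1* = -197/-0.624 = 315, and then N_2* = 597 - 1.49·315 = 127.

N_1* ≈ 315, N_2* ≈ 127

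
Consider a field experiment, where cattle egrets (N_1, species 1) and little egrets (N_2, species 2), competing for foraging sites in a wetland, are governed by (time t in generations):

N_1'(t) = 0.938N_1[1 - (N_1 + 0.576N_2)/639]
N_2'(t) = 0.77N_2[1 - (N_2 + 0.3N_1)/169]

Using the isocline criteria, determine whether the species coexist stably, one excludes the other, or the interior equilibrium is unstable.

Compare the nullcline intercepts: K1/α12 = 639/0.576 = 1110 > K2 = 169; K2/α21 = 169/0.3 = 563 < K1 = 639.
Since the inequalities point opposite ways, species 1 can invade but species 2 cannot.

species 1 excludes species 2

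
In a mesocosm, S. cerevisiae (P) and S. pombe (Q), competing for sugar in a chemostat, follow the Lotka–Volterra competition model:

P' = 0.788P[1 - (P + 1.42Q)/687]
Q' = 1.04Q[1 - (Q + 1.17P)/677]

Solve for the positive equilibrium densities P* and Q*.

P* ≈ 415, Q* ≈ 192

Setting both brackets to zero gives the nullclines P + 1.42Q = 687 and 1.17P + Q = 677.
Substituting Q = 677 - 1.17P into the first: P(1 - 1.42·1.17) = 687 - 1.42·677.
So P* = -274/-0.661 = 415, and then Q* = 677 - 1.17·415 = 192.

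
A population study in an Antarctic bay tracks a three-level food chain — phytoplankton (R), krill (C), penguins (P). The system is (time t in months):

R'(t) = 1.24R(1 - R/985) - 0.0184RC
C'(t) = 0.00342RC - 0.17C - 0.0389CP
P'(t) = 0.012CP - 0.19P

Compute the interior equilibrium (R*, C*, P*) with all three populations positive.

From dP/dt = 0: 0.012C* = 0.19, so C* = 15.8.
From dR/dt = 0: 1.24(1 - R*/985) = 0.0184·15.8, giving R* = 985·(1 - 0.235) = 754.
From dC/dt = 0: 0.00342·754 - 0.17 = 0.0389P*, so P* = 2.41/0.0389 = 61.9.

R* ≈ 754, C* ≈ 15.8, P* ≈ 61.9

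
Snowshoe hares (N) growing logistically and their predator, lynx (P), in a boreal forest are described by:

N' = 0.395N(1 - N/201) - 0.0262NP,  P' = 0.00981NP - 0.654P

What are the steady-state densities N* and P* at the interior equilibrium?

From dP/dt = 0 with P > 0: 0.00981N* = 0.654, so N* = 66.7.
Substitute into dN/dt = 0: 0.395(1 - 66.7/201) = 0.0262P*.
The bracket is 0.668, giving P* = 0.264/0.0262 = 10.1.

N* ≈ 66.7, P* ≈ 10.1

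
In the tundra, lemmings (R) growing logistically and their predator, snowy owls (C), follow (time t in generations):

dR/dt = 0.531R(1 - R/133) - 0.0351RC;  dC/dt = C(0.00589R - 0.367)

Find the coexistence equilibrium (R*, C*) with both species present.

R* ≈ 62.3, C* ≈ 8.04

From dC/dt = 0 with C > 0: 0.00589R* = 0.367, so R* = 62.3.
Substitute into dR/dt = 0: 0.531(1 - 62.3/133) = 0.0351C*.
The bracket is 0.532, giving C* = 0.282/0.0351 = 8.04.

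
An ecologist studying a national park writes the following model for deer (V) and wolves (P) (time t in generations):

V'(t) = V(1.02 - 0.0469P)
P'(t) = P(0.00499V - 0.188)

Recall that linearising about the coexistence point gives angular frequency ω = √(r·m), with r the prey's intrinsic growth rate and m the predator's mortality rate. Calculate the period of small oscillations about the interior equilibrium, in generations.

T ≈ 14.3 generations

Here r = 1.02 and m = 0.188, so r·m = 0.192.
ω = √0.192 = 0.438 per generation, hence T = 2π/ω ≈ 14.3 generations.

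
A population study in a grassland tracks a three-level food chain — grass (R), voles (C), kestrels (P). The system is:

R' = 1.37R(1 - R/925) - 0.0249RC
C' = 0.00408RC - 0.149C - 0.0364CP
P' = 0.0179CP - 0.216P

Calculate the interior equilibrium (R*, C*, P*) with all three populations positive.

From dP/dt = 0: 0.0179C* = 0.216, so C* = 12.1.
From dR/dt = 0: 1.37(1 - R*/925) = 0.0249·12.1, giving R* = 925·(1 - 0.219) = 722.
From dC/dt = 0: 0.00408·722 - 0.149 = 0.0364P*, so P* = 2.8/0.0364 = 76.8.

R* ≈ 722, C* ≈ 12.1, P* ≈ 76.8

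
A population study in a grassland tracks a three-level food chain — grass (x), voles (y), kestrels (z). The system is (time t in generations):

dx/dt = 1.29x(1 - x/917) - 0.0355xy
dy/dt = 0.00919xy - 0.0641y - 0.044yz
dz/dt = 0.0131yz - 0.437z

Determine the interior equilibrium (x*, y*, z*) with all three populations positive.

x* ≈ 75.2, y* ≈ 33.4, z* ≈ 14.2

From dz/dt = 0: 0.0131y* = 0.437, so y* = 33.4.
From dx/dt = 0: 1.29(1 - x*/917) = 0.0355·33.4, giving x* = 917·(1 - 0.918) = 75.2.
From dy/dt = 0: 0.00919·75.2 - 0.0641 = 0.044z*, so z* = 0.627/0.044 = 14.2.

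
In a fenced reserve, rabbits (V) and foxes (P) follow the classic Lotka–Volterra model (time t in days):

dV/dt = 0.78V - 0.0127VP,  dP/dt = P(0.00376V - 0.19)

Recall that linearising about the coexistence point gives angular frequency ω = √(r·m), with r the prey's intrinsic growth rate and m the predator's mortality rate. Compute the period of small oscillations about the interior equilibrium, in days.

Here r = 0.78 and m = 0.19, so r·m = 0.148.
ω = √0.148 = 0.385 per day, hence T = 2π/ω ≈ 16.3 days.

T ≈ 16.3 days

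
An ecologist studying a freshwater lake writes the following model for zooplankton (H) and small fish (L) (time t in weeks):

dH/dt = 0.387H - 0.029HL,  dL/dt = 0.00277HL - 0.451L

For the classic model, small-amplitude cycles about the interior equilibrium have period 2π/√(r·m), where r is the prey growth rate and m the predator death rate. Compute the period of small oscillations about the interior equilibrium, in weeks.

T ≈ 15 weeks

Here r = 0.387 and m = 0.451, so r·m = 0.175.
ω = √0.175 = 0.418 per week, hence T = 2π/ω ≈ 15 weeks.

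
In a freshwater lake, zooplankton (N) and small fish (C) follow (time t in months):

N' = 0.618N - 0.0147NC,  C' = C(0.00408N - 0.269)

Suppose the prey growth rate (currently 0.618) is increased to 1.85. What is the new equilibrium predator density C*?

C* ≈ 126

At the interior fixed point, setting dN/dt = 0 with N > 0 fixes C* = (prey growth rate)/(NC coefficient) — independent of the other coefficients.
With the change, C* = 1.85/0.0147 = 126; it rises from 42.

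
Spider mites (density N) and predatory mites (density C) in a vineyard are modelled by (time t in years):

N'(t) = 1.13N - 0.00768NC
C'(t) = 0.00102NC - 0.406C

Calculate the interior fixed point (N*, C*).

Set dC/dt = 0 with C > 0: 0.00102N - 0.406 = 0, so N* = 0.406/0.00102 = 398.
Set dN/dt = 0 with N > 0: 1.13 - 0.00768C = 0, so C* = 1.13/0.00768 = 147.

N* ≈ 398, C* ≈ 147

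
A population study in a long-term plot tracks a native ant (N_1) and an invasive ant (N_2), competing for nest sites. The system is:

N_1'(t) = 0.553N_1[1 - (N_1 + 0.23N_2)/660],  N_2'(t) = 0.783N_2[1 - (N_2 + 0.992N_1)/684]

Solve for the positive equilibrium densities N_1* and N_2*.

Setting both brackets to zero gives the nullclines N_1 + 0.23N_2 = 660 and 0.992N_1 + N_2 = 684.
Substituting N_2 = 684 - 0.992N_1 into the first: N_1(1 - 0.23·0.992) = 660 - 0.23·684.
So N_1* = 503/0.772 = 651, and then N_2* = 684 - 0.992·651 = 37.9.

N_1* ≈ 651, N_2* ≈ 37.9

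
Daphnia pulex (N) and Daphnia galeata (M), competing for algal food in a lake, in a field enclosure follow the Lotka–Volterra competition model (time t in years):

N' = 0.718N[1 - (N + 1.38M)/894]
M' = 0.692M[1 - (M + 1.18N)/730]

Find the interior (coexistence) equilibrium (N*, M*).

Setting both brackets to zero gives the nullclines N + 1.38M = 894 and 1.18N + M = 730.
Substituting M = 730 - 1.18N into the first: N(1 - 1.38·1.18) = 894 - 1.38·730.
So N* = -113/-0.628 = 180, and then M* = 730 - 1.18·180 = 517.

N* ≈ 180, M* ≈ 517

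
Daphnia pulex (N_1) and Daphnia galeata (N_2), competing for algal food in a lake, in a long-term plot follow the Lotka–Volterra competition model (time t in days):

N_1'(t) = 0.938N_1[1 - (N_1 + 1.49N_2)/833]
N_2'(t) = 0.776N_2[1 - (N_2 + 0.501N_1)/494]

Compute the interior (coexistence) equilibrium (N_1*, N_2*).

Setting both brackets to zero gives the nullclines N_1 + 1.49N_2 = 833 and 0.501N_1 + N_2 = 494.
Substituting N_2 = 494 - 0.501N_1 into the first: N_1(1 - 1.49·0.501) = 833 - 1.49·494.
So N_1* = 96.9/0.254 = 382, and then N_2* = 494 - 0.501·382 = 302.

N_1* ≈ 382, N_2* ≈ 302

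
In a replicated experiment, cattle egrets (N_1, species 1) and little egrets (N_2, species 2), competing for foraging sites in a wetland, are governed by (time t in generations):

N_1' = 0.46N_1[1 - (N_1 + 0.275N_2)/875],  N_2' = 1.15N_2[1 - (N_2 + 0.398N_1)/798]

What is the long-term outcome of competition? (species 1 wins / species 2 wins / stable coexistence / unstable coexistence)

stable coexistence

Compare the nullcline intercepts: K1/α12 = 875/0.275 = 3180 > K2 = 798; K2/α21 = 798/0.398 = 2010 > K1 = 875.
Since both inequalities hold, each species can invade when rare, so the interior equilibrium is stable.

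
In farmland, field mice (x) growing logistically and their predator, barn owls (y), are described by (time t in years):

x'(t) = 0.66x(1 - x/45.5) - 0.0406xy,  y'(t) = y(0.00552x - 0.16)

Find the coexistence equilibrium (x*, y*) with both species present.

x* ≈ 29, y* ≈ 5.9

From dy/dt = 0 with y > 0: 0.00552x* = 0.16, so x* = 29.
Substitute into dx/dt = 0: 0.66(1 - 29/45.5) = 0.0406y*.
The bracket is 0.363, giving y* = 0.24/0.0406 = 5.9.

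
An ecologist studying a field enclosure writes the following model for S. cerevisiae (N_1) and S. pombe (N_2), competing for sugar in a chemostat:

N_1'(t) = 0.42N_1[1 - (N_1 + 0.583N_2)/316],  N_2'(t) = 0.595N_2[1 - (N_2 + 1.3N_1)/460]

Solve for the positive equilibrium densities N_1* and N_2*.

N_1* ≈ 198, N_2* ≈ 203

Setting both brackets to zero gives the nullclines N_1 + 0.583N_2 = 316 and 1.3N_1 + N_2 = 460.
Substituting N_2 = 460 - 1.3N_1 into the first: N_1(1 - 0.583·1.3) = 316 - 0.583·460.
So N_1* = 47.8/0.242 = 198, and then N_2* = 460 - 1.3·198 = 203.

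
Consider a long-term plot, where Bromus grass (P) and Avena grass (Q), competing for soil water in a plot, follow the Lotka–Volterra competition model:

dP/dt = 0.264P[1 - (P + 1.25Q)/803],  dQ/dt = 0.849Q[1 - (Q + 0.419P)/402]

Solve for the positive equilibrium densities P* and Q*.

P* ≈ 631, Q* ≈ 138

Setting both brackets to zero gives the nullclines P + 1.25Q = 803 and 0.419P + Q = 402.
Substituting Q = 402 - 0.419P into the first: P(1 - 1.25·0.419) = 803 - 1.25·402.
So P* = 300/0.476 = 631, and then Q* = 402 - 0.419·631 = 138.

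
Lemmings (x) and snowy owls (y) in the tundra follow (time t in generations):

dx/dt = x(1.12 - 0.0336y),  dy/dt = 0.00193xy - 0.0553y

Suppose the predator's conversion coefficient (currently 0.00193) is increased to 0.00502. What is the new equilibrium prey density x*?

x* ≈ 11

At the interior fixed point, setting dy/dt = 0 with y > 0 fixes x* = (predator death rate)/(xy coefficient) — independent of the other coefficients.
With the change, x* = 0.0553/0.00502 = 11; it falls from 28.7.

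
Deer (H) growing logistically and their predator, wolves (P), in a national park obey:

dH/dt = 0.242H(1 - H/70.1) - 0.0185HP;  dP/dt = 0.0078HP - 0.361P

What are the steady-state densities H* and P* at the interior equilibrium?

H* ≈ 46.3, P* ≈ 4.44

From dP/dt = 0 with P > 0: 0.0078H* = 0.361, so H* = 46.3.
Substitute into dH/dt = 0: 0.242(1 - 46.3/70.1) = 0.0185P*.
The bracket is 0.34, giving P* = 0.0822/0.0185 = 4.44.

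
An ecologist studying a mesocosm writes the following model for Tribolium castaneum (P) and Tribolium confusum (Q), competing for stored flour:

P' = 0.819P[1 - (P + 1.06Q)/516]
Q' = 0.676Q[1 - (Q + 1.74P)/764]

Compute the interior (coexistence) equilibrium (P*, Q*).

P* ≈ 348, Q* ≈ 159

Setting both brackets to zero gives the nullclines P + 1.06Q = 516 and 1.74P + Q = 764.
Substituting Q = 764 - 1.74P into the first: P(1 - 1.06·1.74) = 516 - 1.06·764.
So P* = -294/-0.844 = 348, and then Q* = 764 - 1.74·348 = 159.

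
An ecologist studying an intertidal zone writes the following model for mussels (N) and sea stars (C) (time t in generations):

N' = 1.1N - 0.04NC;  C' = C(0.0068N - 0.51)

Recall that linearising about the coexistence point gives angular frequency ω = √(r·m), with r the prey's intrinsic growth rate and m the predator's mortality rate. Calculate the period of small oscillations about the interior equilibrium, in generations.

T ≈ 8.39 generations

Here r = 1.1 and m = 0.51, so r·m = 0.561.
ω = √0.561 = 0.749 per generation, hence T = 2π/ω ≈ 8.39 generations.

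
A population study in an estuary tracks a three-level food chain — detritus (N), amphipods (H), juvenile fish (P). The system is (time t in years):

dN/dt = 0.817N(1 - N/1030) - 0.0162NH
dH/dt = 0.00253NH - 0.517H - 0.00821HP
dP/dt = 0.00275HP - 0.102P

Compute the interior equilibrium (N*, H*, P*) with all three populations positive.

From dP/dt = 0: 0.00275H* = 0.102, so H* = 37.1.
From dN/dt = 0: 0.817(1 - N*/1030) = 0.0162·37.1, giving N* = 1030·(1 - 0.735) = 272.
From dH/dt = 0: 0.00253·272 - 0.517 = 0.00821P*, so P* = 0.172/0.00821 = 21.

N* ≈ 272, H* ≈ 37.1, P* ≈ 21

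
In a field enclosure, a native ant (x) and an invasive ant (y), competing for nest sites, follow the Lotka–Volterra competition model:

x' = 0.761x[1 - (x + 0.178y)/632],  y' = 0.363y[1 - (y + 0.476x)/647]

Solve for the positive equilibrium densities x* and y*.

x* ≈ 565, y* ≈ 378

Setting both brackets to zero gives the nullclines x + 0.178y = 632 and 0.476x + y = 647.
Substituting y = 647 - 0.476x into the first: x(1 - 0.178·0.476) = 632 - 0.178·647.
So x* = 517/0.915 = 565, and then y* = 647 - 0.476·565 = 378.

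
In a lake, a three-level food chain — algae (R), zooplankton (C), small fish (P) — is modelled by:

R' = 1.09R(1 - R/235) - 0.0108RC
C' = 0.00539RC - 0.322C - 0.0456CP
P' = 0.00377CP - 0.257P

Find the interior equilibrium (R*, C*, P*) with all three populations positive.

From dP/dt = 0: 0.00377C* = 0.257, so C* = 68.2.
From dR/dt = 0: 1.09(1 - R*/235) = 0.0108·68.2, giving R* = 235·(1 - 0.675) = 76.3.
From dC/dt = 0: 0.00539·76.3 - 0.322 = 0.0456P*, so P* = 0.0891/0.0456 = 1.95.

R* ≈ 76.3, C* ≈ 68.2, P* ≈ 1.95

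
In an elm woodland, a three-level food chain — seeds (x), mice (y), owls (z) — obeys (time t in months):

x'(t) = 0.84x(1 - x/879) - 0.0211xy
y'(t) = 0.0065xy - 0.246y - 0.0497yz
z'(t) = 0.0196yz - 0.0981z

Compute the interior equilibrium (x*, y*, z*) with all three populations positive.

From dz/dt = 0: 0.0196y* = 0.0981, so y* = 5.01.
From dx/dt = 0: 0.84(1 - x*/879) = 0.0211·5.01, giving x* = 879·(1 - 0.126) = 768.
From dy/dt = 0: 0.0065·768 - 0.246 = 0.0497z*, so z* = 4.75/0.0497 = 95.6.

x* ≈ 768, y* ≈ 5.01, z* ≈ 95.6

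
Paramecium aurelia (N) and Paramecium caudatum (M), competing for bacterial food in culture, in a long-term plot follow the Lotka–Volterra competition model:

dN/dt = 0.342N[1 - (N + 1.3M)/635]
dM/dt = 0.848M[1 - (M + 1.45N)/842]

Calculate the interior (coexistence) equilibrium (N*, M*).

Setting both brackets to zero gives the nullclines N + 1.3M = 635 and 1.45N + M = 842.
Substituting M = 842 - 1.45N into the first: N(1 - 1.3·1.45) = 635 - 1.3·842.
So N* = -460/-0.885 = 519, and then M* = 842 - 1.45·519 = 89.

N* ≈ 519, M* ≈ 89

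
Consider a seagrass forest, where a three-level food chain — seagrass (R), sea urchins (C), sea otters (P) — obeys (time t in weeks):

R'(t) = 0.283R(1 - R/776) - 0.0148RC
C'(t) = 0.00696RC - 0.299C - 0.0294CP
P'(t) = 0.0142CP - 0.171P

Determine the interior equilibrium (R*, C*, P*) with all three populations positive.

From dP/dt = 0: 0.0142C* = 0.171, so C* = 12.
From dR/dt = 0: 0.283(1 - R*/776) = 0.0148·12, giving R* = 776·(1 - 0.63) = 287.
From dC/dt = 0: 0.00696·287 - 0.299 = 0.0294P*, so P* = 1.7/0.0294 = 57.8.

R* ≈ 287, C* ≈ 12, P* ≈ 57.8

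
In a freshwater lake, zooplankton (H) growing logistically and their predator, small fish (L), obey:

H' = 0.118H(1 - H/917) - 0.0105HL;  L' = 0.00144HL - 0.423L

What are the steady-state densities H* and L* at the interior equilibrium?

From dL/dt = 0 with L > 0: 0.00144H* = 0.423, so H* = 294.
Substitute into dH/dt = 0: 0.118(1 - 294/917) = 0.0105L*.
The bracket is 0.68, giving L* = 0.0802/0.0105 = 7.64.

H* ≈ 294, L* ≈ 7.64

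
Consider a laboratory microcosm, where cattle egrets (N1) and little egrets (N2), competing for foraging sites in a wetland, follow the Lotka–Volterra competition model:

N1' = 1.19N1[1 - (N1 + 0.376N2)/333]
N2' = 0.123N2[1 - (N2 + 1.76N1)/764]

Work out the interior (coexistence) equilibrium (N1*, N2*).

Setting both brackets to zero gives the nullclines N1 + 0.376N2 = 333 and 1.76N1 + N2 = 764.
Substituting N2 = 764 - 1.76N1 into the first: N1(1 - 0.376·1.76) = 333 - 0.376·764.
So N1* = 45.7/0.338 = 135, and then N2* = 764 - 1.76·135 = 526.

N1* ≈ 135, N2* ≈ 526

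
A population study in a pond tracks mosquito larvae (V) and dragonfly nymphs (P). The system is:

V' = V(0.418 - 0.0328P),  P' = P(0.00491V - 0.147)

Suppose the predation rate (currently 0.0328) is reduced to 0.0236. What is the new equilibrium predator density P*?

At the interior fixed point, setting dV/dt = 0 with V > 0 fixes P* = (prey growth rate)/(VP coefficient) — independent of the other coefficients.
With the change, P* = 0.418/0.0236 = 17.7; it rises from 12.7.

P* ≈ 17.7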